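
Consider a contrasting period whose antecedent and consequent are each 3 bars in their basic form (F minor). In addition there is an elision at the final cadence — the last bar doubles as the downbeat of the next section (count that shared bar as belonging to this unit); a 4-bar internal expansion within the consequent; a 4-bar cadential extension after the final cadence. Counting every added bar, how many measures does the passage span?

14 measures

Basic contrasting period: 3 + 3 = 6 bars.
6 (basic form) + 4 (internal expansion) + 4 (cadential extension) = 14.
The elision shares a bar with the next section but does not change this unit's count.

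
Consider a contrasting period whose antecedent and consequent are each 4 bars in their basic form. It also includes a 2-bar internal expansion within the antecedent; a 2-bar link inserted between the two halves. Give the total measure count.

Basic contrasting period: 4 + 4 = 8 bars.
8 (basic form) + 2 (internal expansion) + 2 (link) = 12.

12 measures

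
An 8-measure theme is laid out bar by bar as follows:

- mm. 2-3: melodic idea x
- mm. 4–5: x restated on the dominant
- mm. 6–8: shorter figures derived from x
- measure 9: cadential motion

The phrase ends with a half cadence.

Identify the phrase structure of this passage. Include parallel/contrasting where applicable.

sentence

Basic idea (mm. 2–3) + its repetition (mm. 4–5) form the presentation; fragmentation and cadence (mm. 6–9) form the continuation — the 8-bar whole is a sentence.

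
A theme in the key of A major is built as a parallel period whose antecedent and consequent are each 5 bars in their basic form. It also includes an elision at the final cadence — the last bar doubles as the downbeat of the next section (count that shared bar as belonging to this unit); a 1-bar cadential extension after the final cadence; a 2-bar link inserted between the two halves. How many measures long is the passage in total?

Basic parallel period: 5 + 5 = 10 bars.
10 (basic form) + 1 (cadential extension) + 2 (link) = 13.
The elision shares a bar with the next section but does not change this unit's count.

13 measures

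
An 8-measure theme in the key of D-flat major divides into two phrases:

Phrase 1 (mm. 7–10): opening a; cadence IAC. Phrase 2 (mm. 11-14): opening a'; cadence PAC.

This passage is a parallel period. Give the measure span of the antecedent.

The antecedent is the phrase ending with the weaker cadence (imperfect authentic cadence, phrase 1) and the consequent the one ending more conclusively (perfect authentic cadence, phrase 2); the antecedent is mm. 7–10.

measures 7–10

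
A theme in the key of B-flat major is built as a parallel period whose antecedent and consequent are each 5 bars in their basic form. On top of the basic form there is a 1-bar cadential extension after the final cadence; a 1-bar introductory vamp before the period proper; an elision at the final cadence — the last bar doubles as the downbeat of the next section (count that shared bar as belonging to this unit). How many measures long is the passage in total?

Basic parallel period: 5 + 5 = 10 bars.
10 (basic form) + 1 (cadential extension) + 1 (introduction) = 12.
The elision shares a bar with the next section but does not change this unit's count.

12 measures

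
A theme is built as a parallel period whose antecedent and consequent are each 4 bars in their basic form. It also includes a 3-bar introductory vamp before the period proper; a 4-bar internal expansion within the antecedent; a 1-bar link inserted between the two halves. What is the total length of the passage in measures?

Basic parallel period: 4 + 4 = 8 bars.
8 (basic form) + 3 (introduction) + 4 (internal expansion) + 1 (link) = 16.

16 measures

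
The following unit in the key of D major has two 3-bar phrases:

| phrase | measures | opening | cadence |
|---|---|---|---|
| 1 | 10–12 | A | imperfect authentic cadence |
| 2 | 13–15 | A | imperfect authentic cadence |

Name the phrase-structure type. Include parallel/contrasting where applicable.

Both phrases have the same opening (A) and the same cadence (imperfect authentic cadence): the second is a restatement, not a consequent, so this is a repeated phrase rather than a period.

repeated phrase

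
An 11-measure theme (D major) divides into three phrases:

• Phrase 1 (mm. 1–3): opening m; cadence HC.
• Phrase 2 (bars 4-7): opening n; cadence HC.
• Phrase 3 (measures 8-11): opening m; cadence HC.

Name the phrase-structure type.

phrase group

The final phrase closes with a half cadence, which is not stronger than the preceding half cadence; the 3 phrases lack an overall antecedent–consequent design and so form a phrase group.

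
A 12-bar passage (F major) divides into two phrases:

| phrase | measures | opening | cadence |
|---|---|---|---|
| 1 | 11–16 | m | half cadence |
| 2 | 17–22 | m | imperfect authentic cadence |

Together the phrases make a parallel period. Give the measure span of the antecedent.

measures 11–16

The phrase ending with the weaker cadence (half cadence) is the antecedent; the one ending more conclusively (imperfect authentic cadence) is the consequent. The antecedent is measures 11–16.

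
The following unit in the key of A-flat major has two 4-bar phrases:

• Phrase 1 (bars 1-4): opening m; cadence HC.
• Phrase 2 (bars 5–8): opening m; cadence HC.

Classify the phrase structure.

Both phrases have the same opening (m) and the same cadence (half cadence): the second is a restatement, not a consequent, so this is a repeated phrase rather than a period.

repeated phrase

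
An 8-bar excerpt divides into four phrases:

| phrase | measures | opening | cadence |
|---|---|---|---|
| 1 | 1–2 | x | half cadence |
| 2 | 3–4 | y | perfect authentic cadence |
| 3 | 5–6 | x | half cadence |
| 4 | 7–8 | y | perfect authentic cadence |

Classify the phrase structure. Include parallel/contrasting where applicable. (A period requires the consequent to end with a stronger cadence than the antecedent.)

repeated period

The cadence pattern HC–PAC–HC–PAC is weak–strong twice, and phrases 3–4 restate phrases 1–2: a period heard twice, not a double period (which would end weakly at phrase 2).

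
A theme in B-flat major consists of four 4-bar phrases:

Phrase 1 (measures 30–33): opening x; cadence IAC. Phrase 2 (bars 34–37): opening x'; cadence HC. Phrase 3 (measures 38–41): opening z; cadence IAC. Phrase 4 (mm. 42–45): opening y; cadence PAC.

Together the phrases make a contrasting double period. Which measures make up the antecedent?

In a double period the first pair of phrases (ending half cadence) is the large antecedent and the second pair (ending perfect authentic cadence) is the large consequent; the antecedent is measures 30–37.

measures 30–37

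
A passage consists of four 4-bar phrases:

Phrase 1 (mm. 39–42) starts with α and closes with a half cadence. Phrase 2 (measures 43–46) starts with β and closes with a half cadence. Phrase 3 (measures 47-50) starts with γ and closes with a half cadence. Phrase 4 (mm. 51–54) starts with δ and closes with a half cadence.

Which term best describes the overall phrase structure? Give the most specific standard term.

phrase group

Phrase 4 ends with a half cadence, no stronger than phrase 2's half cadence, so the four phrases do not form a double period; nor do phrases 3–4 duplicate 1–2, so it is not a repeated period. With no phrase reaching a conclusive cadence, the passage is a phrase group.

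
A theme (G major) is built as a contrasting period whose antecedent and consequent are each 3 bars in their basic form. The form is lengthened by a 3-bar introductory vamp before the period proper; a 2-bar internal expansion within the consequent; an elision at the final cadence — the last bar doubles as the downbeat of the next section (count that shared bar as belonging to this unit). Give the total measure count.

11 measures

Basic contrasting period: 3 + 3 = 6 bars.
6 (basic form) + 3 (introduction) + 2 (internal expansion) = 11.
The elision shares a bar with the next section but does not change this unit's count.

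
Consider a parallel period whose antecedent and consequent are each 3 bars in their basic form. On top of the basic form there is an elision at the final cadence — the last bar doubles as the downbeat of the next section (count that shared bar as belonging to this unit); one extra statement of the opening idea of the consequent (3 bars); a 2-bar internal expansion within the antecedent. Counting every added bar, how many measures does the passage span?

11 measures

Basic parallel period: 3 + 3 = 6 bars.
6 (basic form) + 3 (extra statement) + 2 (internal expansion) = 11.
The elision shares a bar with the next section but does not change this unit's count.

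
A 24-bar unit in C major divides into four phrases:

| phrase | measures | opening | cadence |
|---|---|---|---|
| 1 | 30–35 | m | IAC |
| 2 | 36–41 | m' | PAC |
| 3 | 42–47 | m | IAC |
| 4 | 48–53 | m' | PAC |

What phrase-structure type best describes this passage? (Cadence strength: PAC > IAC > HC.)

repeated period

The cadence pattern IAC–PAC–IAC–PAC is weak–strong twice, and phrases 3–4 restate phrases 1–2: a period heard twice, not a double period (which would end weakly at phrase 2).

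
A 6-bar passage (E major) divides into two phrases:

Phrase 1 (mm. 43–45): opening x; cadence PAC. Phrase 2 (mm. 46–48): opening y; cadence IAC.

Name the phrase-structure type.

The second phrase closes with an imperfect authentic cadence, which is not stronger than the first phrase's perfect authentic cadence; without a weak→strong cadential pair there is no antecedent–consequent relationship, so this is a phrase group rather than a period.

phrase group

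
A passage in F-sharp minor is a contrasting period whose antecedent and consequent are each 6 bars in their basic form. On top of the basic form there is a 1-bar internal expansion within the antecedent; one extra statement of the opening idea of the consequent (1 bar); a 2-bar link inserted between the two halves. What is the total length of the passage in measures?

16 measures

Basic contrasting period: 6 + 6 = 12 bars.
12 (basic form) + 1 (internal expansion) + 1 (extra statement) + 2 (link) = 16.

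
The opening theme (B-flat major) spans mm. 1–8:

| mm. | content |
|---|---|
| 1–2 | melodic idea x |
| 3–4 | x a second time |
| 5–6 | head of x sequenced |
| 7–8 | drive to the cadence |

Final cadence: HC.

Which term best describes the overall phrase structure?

sentence

Basic idea (bars 1–2) + its repetition (mm. 3-4) form the presentation; fragmentation and cadence (mm. 5-8) form the continuation — the 8-bar whole is a sentence.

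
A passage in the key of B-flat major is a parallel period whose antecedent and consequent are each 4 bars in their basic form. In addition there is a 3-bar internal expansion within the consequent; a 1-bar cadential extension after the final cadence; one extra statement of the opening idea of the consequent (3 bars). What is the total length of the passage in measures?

Basic parallel period: 4 + 4 = 8 bars.
8 (basic form) + 3 (internal expansion) + 1 (cadential extension) + 3 (extra statement) = 15.

15 measures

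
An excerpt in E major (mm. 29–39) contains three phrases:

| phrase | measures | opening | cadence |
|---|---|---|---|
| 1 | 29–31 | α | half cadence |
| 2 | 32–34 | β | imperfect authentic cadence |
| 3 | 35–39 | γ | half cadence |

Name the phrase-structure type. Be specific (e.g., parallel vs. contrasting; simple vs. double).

phrase group

The final phrase closes with a half cadence, which is not stronger than the preceding imperfect authentic cadence; the 3 phrases lack an overall antecedent–consequent design and so form a phrase group.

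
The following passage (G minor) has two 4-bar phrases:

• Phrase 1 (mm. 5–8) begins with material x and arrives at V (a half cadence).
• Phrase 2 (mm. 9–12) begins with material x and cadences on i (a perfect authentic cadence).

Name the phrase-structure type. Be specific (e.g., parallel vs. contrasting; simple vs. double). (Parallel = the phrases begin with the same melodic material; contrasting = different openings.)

Phrase 1 ends with a half cadence (weaker) and phrase 2 with a perfect authentic cadence (stronger): antecedent + consequent = a period.
The two phrases open with the same material (x / x), so the period is parallel.

parallel period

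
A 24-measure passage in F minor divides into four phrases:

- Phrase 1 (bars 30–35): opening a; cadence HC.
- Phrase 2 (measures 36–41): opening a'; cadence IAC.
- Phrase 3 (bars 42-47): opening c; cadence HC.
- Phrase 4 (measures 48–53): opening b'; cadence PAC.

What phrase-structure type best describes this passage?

contrasting double period

Four phrases in two halves: the first half (bars 30-41) ends with an imperfect authentic cadence, the second (mm. 42-53) with a perfect authentic cadence — a large antecedent–consequent pair, i.e. a double period.
Phrase 3 begins with different material from phrase 1, making it contrasting.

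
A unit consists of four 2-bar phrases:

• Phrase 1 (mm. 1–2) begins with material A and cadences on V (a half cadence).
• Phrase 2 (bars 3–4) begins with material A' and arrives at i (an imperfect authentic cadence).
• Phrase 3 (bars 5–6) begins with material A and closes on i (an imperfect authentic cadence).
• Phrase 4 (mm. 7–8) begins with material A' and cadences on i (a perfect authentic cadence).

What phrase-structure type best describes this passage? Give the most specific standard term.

Four phrases in two halves: the first half (mm. 1–4) ends with an imperfect authentic cadence, the second (bars 5-8) with a perfect authentic cadence — a large antecedent–consequent pair, i.e. a double period.
Phrase 3 begins with the same material as phrase 1, making it parallel.

parallel double period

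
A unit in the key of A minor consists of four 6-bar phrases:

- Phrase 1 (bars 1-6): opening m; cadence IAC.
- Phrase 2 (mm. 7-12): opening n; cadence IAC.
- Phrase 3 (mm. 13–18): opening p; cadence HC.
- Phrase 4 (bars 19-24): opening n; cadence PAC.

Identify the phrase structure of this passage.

contrasting double period

Four phrases in two halves: the first half (bars 1–12) ends with an imperfect authentic cadence, the second (mm. 13–24) with a perfect authentic cadence — a large antecedent–consequent pair, i.e. a double period.
Phrase 3 begins with different material from phrase 1, making it contrasting.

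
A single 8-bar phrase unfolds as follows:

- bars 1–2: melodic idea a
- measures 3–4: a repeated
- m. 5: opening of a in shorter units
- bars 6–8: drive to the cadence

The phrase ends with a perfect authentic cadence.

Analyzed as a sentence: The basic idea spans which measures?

measures 1–2

The presentation of a sentence is the basic idea (mm. 1–2) plus its repetition (measures 3–4); the basic idea is therefore measures 1–2.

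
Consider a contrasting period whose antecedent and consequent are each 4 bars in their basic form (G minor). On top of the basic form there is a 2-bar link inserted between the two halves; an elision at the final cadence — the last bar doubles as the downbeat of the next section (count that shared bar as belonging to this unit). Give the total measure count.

10 measures

Basic contrasting period: 4 + 4 = 8 bars.
8 (basic form) + 2 (link) = 10.
The elision shares a bar with the next section but does not change this unit's count.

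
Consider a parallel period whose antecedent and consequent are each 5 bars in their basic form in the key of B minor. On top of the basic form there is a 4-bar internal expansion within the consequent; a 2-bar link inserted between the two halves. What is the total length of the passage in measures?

Basic parallel period: 5 + 5 = 10 bars.
10 (basic form) + 4 (internal expansion) + 2 (link) = 16.

16 measures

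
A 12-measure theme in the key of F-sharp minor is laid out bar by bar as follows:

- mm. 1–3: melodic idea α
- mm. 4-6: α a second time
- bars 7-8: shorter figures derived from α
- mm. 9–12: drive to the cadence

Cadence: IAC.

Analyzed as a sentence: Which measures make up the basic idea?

measures 1–3

The presentation of a sentence is the basic idea (mm. 1–3) plus its repetition (bars 4–6); the basic idea is therefore mm. 1-3.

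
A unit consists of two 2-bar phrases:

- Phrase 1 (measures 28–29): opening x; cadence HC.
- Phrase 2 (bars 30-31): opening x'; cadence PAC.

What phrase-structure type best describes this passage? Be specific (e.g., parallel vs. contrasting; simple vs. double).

parallel period

Phrase 1 ends with a half cadence (weaker) and phrase 2 with a perfect authentic cadence (stronger): antecedent + consequent = a period.
The two phrases open with the same material (x / x'), so the period is parallel.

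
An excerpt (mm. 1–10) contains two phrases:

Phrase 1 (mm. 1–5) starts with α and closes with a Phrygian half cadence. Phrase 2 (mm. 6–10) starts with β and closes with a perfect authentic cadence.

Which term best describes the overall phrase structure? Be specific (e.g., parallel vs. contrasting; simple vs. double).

contrasting period

Phrase 1 ends with a Phrygian half cadence (weaker) and phrase 2 with a perfect authentic cadence (stronger): antecedent + consequent = a period.
The two phrases open with different material (α / β), so the period is contrasting.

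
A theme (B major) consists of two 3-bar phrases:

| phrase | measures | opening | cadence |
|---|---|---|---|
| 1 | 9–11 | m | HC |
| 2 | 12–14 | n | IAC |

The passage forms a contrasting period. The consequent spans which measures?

measures 12–14

The antecedent is the phrase ending with the weaker cadence (half cadence, phrase 1) and the consequent the one ending more conclusively (imperfect authentic cadence, phrase 2); the consequent is mm. 12-14.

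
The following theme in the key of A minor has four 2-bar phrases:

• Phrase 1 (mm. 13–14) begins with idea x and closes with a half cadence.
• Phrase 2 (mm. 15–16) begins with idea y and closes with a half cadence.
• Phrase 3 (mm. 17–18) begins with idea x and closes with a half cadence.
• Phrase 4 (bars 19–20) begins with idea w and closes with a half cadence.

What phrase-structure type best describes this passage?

Phrase 4 ends with a half cadence, no stronger than phrase 2's half cadence, so the four phrases do not form a double period; nor do phrases 3–4 duplicate 1–2, so it is not a repeated period. With no phrase reaching a conclusive cadence, the passage is a phrase group.

phrase group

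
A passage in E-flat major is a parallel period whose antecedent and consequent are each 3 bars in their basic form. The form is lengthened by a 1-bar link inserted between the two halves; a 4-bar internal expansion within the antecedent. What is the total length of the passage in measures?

11 measures

Basic parallel period: 3 + 3 = 6 bars.
6 (basic form) + 1 (link) + 4 (internal expansion) = 11.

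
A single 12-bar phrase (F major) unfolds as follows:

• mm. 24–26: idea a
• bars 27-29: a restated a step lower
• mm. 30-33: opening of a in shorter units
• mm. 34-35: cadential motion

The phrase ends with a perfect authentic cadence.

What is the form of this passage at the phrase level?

sentence

Basic idea (measures 24–26) + its repetition (mm. 27–29) form the presentation; fragmentation and cadence (measures 30-35) form the continuation — the 12-bar whole is a sentence.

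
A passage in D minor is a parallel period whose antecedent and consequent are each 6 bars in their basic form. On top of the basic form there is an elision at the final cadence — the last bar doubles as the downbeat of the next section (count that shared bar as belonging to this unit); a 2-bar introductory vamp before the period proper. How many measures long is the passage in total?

Basic parallel period: 6 + 6 = 12 bars.
12 (basic form) + 2 (introduction) = 14.
The elision shares a bar with the next section but does not change this unit's count.

14 measures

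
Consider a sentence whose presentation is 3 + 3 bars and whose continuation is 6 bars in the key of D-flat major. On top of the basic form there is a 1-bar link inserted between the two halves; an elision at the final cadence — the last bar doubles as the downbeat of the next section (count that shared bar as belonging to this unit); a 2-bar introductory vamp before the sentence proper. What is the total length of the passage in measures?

Basic sentence: 3 + 3 + 6 = 12 bars.
12 (basic form) + 1 (link) + 2 (introduction) = 15.
The elision shares a bar with the next section but does not change this unit's count.

15 measures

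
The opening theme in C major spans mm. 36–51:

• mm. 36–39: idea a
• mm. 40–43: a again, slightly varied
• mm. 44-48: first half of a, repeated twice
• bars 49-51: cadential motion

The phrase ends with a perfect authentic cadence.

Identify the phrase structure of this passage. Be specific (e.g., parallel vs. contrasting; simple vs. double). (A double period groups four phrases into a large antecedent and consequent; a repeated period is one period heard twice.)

Basic idea (bars 36-39) + its repetition (measures 40-43) form the presentation; fragmentation and cadence (bars 44–51) form the continuation — the 16-bar whole is a sentence.

sentence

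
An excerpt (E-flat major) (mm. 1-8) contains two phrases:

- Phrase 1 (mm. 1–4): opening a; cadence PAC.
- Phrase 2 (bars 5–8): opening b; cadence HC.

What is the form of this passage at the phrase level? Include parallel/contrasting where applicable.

The second phrase closes with a half cadence, which is not stronger than the first phrase's perfect authentic cadence; without a weak→strong cadential pair there is no antecedent–consequent relationship, so this is a phrase group rather than a period.

phrase group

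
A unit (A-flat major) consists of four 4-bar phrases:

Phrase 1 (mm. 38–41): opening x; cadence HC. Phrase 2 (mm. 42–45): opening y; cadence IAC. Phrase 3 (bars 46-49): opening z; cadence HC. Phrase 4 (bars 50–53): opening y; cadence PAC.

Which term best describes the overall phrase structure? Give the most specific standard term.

contrasting double period

Four phrases in two halves: the first half (measures 38-45) ends with an imperfect authentic cadence, the second (measures 46–53) with a perfect authentic cadence — a large antecedent–consequent pair, i.e. a double period.
Phrase 3 begins with different material from phrase 1, making it contrasting.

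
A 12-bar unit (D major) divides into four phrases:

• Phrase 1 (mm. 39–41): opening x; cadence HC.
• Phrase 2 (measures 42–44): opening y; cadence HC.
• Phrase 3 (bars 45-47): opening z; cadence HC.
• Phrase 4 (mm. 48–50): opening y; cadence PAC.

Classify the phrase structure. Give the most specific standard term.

Four phrases in two halves: the first half (bars 39–44) ends with a half cadence, the second (mm. 45-50) with a perfect authentic cadence — a large antecedent–consequent pair, i.e. a double period.
Phrase 3 begins with different material from phrase 1, making it contrasting.

contrasting double period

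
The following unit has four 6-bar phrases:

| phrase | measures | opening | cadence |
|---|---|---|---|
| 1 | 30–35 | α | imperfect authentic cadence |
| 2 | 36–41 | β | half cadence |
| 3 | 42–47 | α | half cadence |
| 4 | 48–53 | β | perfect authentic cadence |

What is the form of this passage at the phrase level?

parallel double period

Four phrases in two halves: the first half (bars 30–41) ends with a half cadence, the second (bars 42–53) with a perfect authentic cadence — a large antecedent–consequent pair, i.e. a double period.
Phrase 3 begins with the same material as phrase 1, making it parallel.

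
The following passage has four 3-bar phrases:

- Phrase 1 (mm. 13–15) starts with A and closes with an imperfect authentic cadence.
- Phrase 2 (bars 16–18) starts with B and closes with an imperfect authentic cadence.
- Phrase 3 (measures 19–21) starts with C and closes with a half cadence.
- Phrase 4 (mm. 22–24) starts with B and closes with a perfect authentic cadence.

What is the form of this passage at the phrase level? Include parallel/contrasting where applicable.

Four phrases in two halves: the first half (mm. 13-18) ends with an imperfect authentic cadence, the second (mm. 19–24) with a perfect authentic cadence — a large antecedent–consequent pair, i.e. a double period.
Phrase 3 begins with different material from phrase 1, making it contrasting.

contrasting double period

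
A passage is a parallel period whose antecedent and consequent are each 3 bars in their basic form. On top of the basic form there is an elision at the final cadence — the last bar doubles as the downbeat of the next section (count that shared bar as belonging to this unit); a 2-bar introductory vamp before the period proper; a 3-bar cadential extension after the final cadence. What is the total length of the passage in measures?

11 measures

Basic parallel period: 3 + 3 = 6 bars.
6 (basic form) + 2 (introduction) + 3 (cadential extension) = 11.
The elision shares a bar with the next section but does not change this unit's count.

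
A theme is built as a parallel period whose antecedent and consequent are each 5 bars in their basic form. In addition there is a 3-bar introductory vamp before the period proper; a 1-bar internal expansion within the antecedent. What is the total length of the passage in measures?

14 measures

Basic parallel period: 5 + 5 = 10 bars.
10 (basic form) + 3 (introduction) + 1 (internal expansion) = 14.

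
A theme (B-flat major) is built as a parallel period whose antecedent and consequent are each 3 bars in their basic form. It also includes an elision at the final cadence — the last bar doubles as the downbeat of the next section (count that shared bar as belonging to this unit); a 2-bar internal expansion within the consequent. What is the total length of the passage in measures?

8 measures

Basic parallel period: 3 + 3 = 6 bars.
6 (basic form) + 2 (internal expansion) = 8.
The elision shares a bar with the next section but does not change this unit's count.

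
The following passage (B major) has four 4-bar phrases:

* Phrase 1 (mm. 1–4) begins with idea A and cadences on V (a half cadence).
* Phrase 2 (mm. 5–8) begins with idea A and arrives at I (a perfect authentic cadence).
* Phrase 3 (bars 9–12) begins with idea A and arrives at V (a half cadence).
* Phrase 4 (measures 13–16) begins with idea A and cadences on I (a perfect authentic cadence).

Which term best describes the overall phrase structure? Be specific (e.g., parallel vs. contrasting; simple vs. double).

repeated period

The cadence pattern HC–PAC–HC–PAC is weak–strong twice, and phrases 3–4 restate phrases 1–2: a period heard twice, not a double period (which would end weakly at phrase 2).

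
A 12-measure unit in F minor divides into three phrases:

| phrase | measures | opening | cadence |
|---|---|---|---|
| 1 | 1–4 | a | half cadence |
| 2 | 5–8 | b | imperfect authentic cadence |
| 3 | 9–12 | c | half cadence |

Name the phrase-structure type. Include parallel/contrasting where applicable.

The final phrase closes with a half cadence, which is not stronger than the preceding imperfect authentic cadence; the 3 phrases lack an overall antecedent–consequent design and so form a phrase group.

phrase group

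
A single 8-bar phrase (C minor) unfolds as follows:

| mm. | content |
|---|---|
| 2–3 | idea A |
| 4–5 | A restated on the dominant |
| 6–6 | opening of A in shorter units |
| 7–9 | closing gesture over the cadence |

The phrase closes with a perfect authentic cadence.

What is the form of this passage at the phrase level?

sentence

Basic idea (mm. 2–3) + its repetition (measures 4–5) form the presentation; fragmentation and cadence (measures 6-9) form the continuation — the 8-bar whole is a sentence.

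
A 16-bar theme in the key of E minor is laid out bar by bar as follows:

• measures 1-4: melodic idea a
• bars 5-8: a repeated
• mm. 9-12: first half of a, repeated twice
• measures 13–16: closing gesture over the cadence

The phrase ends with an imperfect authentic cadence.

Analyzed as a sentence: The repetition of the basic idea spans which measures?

The presentation of a sentence is the basic idea (measures 1-4) plus its repetition (bars 5-8); the repetition of the basic idea is therefore mm. 5–8.

measures 5–8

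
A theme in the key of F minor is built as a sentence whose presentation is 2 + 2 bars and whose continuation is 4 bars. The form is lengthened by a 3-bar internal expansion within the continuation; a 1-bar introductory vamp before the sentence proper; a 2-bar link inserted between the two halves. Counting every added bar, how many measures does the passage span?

Basic sentence: 2 + 2 + 4 = 8 bars.
8 (basic form) + 3 (internal expansion) + 1 (introduction) + 2 (link) = 14.

14 measures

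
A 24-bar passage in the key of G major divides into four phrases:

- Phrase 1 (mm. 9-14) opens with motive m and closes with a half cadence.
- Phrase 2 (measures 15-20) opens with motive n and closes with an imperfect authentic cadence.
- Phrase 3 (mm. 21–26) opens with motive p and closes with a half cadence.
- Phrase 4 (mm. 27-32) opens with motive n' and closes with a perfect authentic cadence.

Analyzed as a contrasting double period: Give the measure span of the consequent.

In a double period the four phrases pair into a large antecedent (phrases 1–2, ending imperfect authentic cadence) and a large consequent (phrases 3–4, ending perfect authentic cadence). The consequent spans bars 21–32.

measures 21–32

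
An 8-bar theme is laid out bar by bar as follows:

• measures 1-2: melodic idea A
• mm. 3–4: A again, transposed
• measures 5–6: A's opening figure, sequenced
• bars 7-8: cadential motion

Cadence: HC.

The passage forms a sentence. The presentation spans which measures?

measures 1–4

The presentation of a sentence is the basic idea (measures 1–2) plus its repetition (measures 3–4); the presentation is therefore measures 1–4.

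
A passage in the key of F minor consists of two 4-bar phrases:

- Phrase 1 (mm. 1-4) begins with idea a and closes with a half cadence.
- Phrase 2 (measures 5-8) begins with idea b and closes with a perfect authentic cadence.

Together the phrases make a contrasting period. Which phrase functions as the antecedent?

The phrase ending with the weaker cadence (half cadence) is the antecedent; the one ending more conclusively (perfect authentic cadence) is the consequent. The antecedent is phrase 1.

phrase 1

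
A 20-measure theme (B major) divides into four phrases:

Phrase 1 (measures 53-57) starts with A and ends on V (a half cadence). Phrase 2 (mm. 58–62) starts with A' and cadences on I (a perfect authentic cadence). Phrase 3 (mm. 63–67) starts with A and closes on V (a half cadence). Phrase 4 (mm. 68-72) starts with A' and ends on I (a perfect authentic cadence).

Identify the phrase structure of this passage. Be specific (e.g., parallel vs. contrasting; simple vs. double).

repeated period

The cadence pattern HC–PAC–HC–PAC is weak–strong twice, and phrases 3–4 restate phrases 1–2: a period heard twice, not a double period (which would end weakly at phrase 2).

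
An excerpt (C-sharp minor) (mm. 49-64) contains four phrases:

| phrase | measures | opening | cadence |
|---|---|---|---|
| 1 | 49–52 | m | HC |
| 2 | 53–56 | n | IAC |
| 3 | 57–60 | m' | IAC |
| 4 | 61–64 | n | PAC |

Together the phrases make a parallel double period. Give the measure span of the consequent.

In a double period the first pair of phrases (ending imperfect authentic cadence) is the large antecedent and the second pair (ending perfect authentic cadence) is the large consequent; the consequent is measures 57–64.

measures 57–64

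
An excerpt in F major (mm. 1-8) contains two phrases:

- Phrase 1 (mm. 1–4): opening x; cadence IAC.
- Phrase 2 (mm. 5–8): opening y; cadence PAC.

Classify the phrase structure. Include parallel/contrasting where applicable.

Phrase 1 ends with an imperfect authentic cadence (weaker) and phrase 2 with a perfect authentic cadence (stronger): antecedent + consequent = a period.
The two phrases open with different material (x / y), so the period is contrasting.

contrasting period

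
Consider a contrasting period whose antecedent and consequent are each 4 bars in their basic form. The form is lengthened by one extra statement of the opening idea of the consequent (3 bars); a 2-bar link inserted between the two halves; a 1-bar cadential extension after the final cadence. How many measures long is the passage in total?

Basic contrasting period: 4 + 4 = 8 bars.
8 (basic form) + 3 (extra statement) + 2 (link) + 1 (cadential extension) = 14.

14 measures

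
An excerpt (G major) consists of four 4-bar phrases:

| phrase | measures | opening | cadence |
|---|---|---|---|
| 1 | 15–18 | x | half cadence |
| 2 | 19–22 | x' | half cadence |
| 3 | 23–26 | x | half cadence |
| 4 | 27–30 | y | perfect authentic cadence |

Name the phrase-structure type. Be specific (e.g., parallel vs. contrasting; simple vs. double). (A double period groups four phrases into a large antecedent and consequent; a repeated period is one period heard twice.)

Four phrases in two halves: the first half (mm. 15-22) ends with a half cadence, the second (bars 23–30) with a perfect authentic cadence — a large antecedent–consequent pair, i.e. a double period.
Phrase 3 begins with the same material as phrase 1, making it parallel.

parallel double period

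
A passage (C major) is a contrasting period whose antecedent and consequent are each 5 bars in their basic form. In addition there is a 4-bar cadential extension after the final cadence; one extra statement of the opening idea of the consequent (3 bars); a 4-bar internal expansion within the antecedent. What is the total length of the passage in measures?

Basic contrasting period: 5 + 5 = 10 bars.
10 (basic form) + 4 (cadential extension) + 3 (extra statement) + 4 (internal expansion) = 21.

21 measures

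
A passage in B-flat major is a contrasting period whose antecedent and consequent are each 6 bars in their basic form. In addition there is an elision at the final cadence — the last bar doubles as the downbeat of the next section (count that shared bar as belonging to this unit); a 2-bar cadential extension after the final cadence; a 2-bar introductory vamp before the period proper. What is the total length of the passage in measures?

16 measures

Basic contrasting period: 6 + 6 = 12 bars.
12 (basic form) + 2 (cadential extension) + 2 (introduction) = 16.
The elision shares a bar with the next section but does not change this unit's count.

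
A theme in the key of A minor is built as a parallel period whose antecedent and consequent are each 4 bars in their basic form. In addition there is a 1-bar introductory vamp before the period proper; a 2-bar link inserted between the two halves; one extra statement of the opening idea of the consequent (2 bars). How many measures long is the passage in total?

Basic parallel period: 4 + 4 = 8 bars.
8 (basic form) + 1 (introduction) + 2 (link) + 2 (extra statement) = 13.

13 measures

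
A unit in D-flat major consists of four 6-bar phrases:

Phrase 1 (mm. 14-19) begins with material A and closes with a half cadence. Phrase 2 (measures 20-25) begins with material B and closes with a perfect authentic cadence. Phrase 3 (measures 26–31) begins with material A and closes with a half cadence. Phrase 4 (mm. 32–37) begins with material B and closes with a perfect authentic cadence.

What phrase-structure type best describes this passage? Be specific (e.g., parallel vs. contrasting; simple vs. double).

The cadence pattern HC–PAC–HC–PAC is weak–strong twice, and phrases 3–4 restate phrases 1–2: a period heard twice, not a double period (which would end weakly at phrase 2).

repeated period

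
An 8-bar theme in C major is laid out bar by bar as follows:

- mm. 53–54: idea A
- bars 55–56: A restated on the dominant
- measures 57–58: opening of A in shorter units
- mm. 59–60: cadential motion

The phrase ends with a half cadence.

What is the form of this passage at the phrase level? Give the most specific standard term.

sentence

Basic idea (measures 53–54) + its repetition (bars 55–56) form the presentation; fragmentation and cadence (mm. 57–60) form the continuation — the 8-bar whole is a sentence.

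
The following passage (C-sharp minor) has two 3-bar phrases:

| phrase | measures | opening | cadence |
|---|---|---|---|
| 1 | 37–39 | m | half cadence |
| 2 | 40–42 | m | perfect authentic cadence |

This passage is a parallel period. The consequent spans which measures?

The antecedent is the phrase ending with the weaker cadence (half cadence, phrase 1) and the consequent the one ending more conclusively (perfect authentic cadence, phrase 2); the consequent is measures 40–42.

measures 40–42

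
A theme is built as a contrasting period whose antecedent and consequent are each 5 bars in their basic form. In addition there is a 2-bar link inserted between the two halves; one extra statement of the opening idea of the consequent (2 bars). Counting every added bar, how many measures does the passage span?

Basic contrasting period: 5 + 5 = 10 bars.
10 (basic form) + 2 (link) + 2 (extra statement) = 14.

14 measures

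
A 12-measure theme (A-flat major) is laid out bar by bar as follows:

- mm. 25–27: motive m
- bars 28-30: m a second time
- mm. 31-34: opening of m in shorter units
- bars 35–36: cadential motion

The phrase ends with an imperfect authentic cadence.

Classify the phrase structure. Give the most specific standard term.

sentence

Basic idea (measures 25–27) + its repetition (mm. 28–30) form the presentation; fragmentation and cadence (mm. 31–36) form the continuation — the 12-bar whole is a sentence.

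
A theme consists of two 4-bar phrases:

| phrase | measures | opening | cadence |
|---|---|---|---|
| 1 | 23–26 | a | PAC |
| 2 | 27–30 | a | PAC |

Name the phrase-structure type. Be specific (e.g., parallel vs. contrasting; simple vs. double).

repeated phrase

Both phrases have the same opening (a) and the same cadence (perfect authentic cadence): the second is a restatement, not a consequent, so this is a repeated phrase rather than a period.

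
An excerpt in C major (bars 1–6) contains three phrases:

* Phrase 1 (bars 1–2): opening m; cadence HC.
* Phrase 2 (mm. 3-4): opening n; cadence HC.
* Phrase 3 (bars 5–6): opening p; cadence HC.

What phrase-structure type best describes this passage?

phrase group

The final phrase closes with a half cadence, which is not stronger than the preceding half cadence; the 3 phrases lack an overall antecedent–consequent design and so form a phrase group.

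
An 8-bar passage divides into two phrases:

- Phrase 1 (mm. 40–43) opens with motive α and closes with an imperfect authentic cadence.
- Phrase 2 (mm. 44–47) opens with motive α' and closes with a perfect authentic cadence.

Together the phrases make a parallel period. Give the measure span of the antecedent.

The phrase ending with the weaker cadence (imperfect authentic cadence) is the antecedent; the one ending more conclusively (perfect authentic cadence) is the consequent. The antecedent is measures 40–43.

measures 40–43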